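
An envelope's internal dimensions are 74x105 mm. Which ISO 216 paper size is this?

A7 (74 × 105 mm)

Aspect ratio 105/74 ≈ 1.419 — close to the ISO √2 ≈ 1.414.
In the A-series (A0 area = 1 m²): A7 = 74 × 105 mm.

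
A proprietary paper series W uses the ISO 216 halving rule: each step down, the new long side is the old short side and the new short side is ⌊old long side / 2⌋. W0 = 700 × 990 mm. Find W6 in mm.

W1: ⌊990/2⌋ × 700 = 495 × 700 mm
W2: ⌊700/2⌋ × 495 = 350 × 495 mm
W3: ⌊495/2⌋ × 350 = 247 × 350 mm
W4: ⌊350/2⌋ × 247 = 175 × 247 mm
W5: ⌊247/2⌋ × 175 = 123 × 175 mm
W6: ⌊175/2⌋ × 123 = 87 × 123 mm

87 × 123 mm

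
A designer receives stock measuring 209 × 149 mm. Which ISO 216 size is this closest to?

Aspect ratio 209/149 ≈ 1.403 — close to the ISO √2 ≈ 1.414.
In the A-series (A0 area = 1 m²): A5 = 148 × 210 mm.
Off by 2 mm total — nearest standard size.

A5 (148 × 210 mm)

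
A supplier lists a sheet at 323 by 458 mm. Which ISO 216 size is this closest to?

Aspect ratio 458/323 ≈ 1.418 — close to the ISO √2 ≈ 1.414.
In the C-series (envelope sizes, between A and B): C3 = 324 × 458 mm.
Off by 1 mm total — nearest standard size.

C3 (324 × 458 mm)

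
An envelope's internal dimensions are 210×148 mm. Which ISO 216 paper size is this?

Aspect ratio 210/148 ≈ 1.419 — close to the ISO √2 ≈ 1.414.
In the A-series (A0 area = 1 m²): A5 = 148 × 210 mm.

A5 (148 × 210 mm)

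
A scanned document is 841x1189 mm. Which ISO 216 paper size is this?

A0 (841 × 1189 mm)

Aspect ratio 1189/841 ≈ 1.414 — close to the ISO √2 ≈ 1.414.
In the A-series (A0 area = 1 m²): A0 = 841 × 1189 mm.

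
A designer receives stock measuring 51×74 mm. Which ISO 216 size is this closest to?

A8 (52 × 74 mm)

Aspect ratio 74/51 ≈ 1.451 (ISO target is √2 ≈ 1.414).
In the A-series (A0 area = 1 m²): A8 = 52 × 74 mm.
Off by 1 mm total — nearest standard size.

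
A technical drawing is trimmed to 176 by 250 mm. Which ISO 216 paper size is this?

Aspect ratio 250/176 ≈ 1.420 — close to the ISO √2 ≈ 1.414.
In the B-series (B0 = 1000 × 1414 mm): B5 = 176 × 250 mm.

B5 (176 × 250 mm)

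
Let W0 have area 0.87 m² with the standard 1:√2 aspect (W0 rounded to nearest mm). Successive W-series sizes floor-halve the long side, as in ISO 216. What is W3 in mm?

Let W0's short side be w mm. w · w√2 = 0.87 m² = 870,000 mm², so w ≈ 784.3 mm and w√2 ≈ 1109.2 mm → W0 = 784 × 1109 mm.
W1: ⌊1109/2⌋ × 784 = 554 × 784 mm
W2: ⌊784/2⌋ × 554 = 392 × 554 mm
W3: ⌊554/2⌋ × 392 = 277 × 392 mm

277 × 392 mm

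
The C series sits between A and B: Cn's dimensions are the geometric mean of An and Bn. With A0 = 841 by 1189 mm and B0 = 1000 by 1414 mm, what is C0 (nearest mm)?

917 × 1297 mm

Short side: √(841 · 1000) = √841000 ≈ 917.1 → 917 mm
Long side: √(1189 · 1414) = √1681246 ≈ 1296.6 → 1297 mm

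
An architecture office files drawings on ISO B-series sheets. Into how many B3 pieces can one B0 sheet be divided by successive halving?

B0 = 1000 × 1414 mm; B3 = 353 × 500 mm.
Each halving step doubles the count; 3 steps from B0 to B3.
2^3 = 8.

8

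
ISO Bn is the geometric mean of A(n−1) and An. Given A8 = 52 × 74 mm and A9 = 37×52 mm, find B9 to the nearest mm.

Short side: √(52 · 37) = √1924 ≈ 43.9 → 44 mm
Long side: √(74 · 52) = √3848 ≈ 62.0 → 62 mm

44 × 62 mm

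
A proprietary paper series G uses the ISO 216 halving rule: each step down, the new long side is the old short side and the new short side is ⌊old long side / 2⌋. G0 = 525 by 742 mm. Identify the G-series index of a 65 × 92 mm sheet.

G0: 525 × 742 mm
G1: 371 × 525 mm
G2: 262 × 371 mm
G3: 185 × 262 mm
G4: 131 × 185 mm
G5: 92 × 131 mm
G6: 65 × 92 mm
G7: 46 × 65 mm
→ matches G6.

G6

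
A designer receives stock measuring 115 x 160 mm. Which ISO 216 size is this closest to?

Aspect ratio 160/115 ≈ 1.391 (ISO target is √2 ≈ 1.414).
In the C-series (envelope sizes, between A and B): C6 = 114 × 162 mm.
Off by 3 mm total — nearest standard size.

C6 (114 × 162 mm)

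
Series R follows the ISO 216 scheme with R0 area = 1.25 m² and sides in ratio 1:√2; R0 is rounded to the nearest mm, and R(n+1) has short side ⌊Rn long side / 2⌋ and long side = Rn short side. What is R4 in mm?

Let R0's short side be w mm. w · w√2 = 1.25 m² = 1,250,000 mm², so w ≈ 940.2 mm and w√2 ≈ 1329.6 mm → R0 = 940 × 1330 mm.
R1: ⌊1330/2⌋ × 940 = 665 × 940 mm
R2: ⌊940/2⌋ × 665 = 470 × 665 mm
R3: ⌊665/2⌋ × 470 = 332 × 470 mm
R4: ⌊470/2⌋ × 332 = 235 × 332 mm

235 × 332 mm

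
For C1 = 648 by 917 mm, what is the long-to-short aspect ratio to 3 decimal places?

917 / 648 = 1.415
Matches √2 ≈ 1.414 — the ISO 216 defining ratio.

1.415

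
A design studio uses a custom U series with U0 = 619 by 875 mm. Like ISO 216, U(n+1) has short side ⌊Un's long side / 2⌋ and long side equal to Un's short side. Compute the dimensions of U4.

U1: ⌊875/2⌋ × 619 = 437 × 619 mm
U2: ⌊619/2⌋ × 437 = 309 × 437 mm
U3: ⌊437/2⌋ × 309 = 218 × 309 mm
U4: ⌊309/2⌋ × 218 = 154 × 218 mm

154 × 218 mm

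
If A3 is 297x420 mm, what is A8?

A4: ⌊420/2⌋ × 297 = 210 × 297 mm
A5: ⌊297/2⌋ × 210 = 148 × 210 mm
A6: ⌊210/2⌋ × 148 = 105 × 148 mm
A7: ⌊148/2⌋ × 105 = 74 × 105 mm
A8: ⌊105/2⌋ × 74 = 52 × 74 mm

52 × 74 mm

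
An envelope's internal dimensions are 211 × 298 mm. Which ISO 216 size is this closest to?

Aspect ratio 298/211 ≈ 1.412 — close to the ISO √2 ≈ 1.414.
In the A-series (A0 area = 1 m²): A4 = 210 × 297 mm.
Off by 2 mm total — nearest standard size.

A4 (210 × 297 mm)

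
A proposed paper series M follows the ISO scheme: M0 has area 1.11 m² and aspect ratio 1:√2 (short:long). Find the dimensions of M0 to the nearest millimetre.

886 × 1253 mm

Let the short side be w mm. Then w · w√2 = 1.11 m² = 1,110,000 mm².
w² = 1,110,000/√2, so w ≈ 885.9 mm; long side = w√2 ≈ 1252.9 mm.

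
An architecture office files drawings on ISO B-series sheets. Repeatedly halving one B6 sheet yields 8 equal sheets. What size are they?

8 = 2^3, so 3 halving steps.
B6 → B7 → … → B9 after 3 steps.

B9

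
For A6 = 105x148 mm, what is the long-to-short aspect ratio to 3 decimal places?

148 / 105 = 1.410
ISO 216 targets √2 ≈ 1.414; the -0.005 deviation is from mm rounding.

1.410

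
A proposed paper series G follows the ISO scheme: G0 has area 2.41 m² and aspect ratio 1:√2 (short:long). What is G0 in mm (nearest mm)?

Let the short side be w mm. Then w · w√2 = 2.41 m² = 2,410,000 mm².
w² = 2,410,000/√2, so w ≈ 1305.4 mm; long side = w√2 ≈ 1846.1 mm.

1305 × 1846 mm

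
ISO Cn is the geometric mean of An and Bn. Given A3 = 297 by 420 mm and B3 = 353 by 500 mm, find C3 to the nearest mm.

Short side: √(297 · 353) = √104841 ≈ 323.8 → 324 mm
Long side: √(420 · 500) = √210000 ≈ 458.3 → 458 mm

324 × 458 mm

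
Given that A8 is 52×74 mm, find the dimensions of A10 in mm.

A9: ⌊74/2⌋ × 52 = 37 × 52 mm
A10: ⌊52/2⌋ × 37 = 26 × 37 mm

26 × 37 mm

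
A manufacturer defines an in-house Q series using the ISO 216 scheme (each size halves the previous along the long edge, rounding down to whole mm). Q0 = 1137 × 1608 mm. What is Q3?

Q1: ⌊1608/2⌋ × 1137 = 804 × 1137 mm
Q2: ⌊1137/2⌋ × 804 = 568 × 804 mm
Q3: ⌊804/2⌋ × 568 = 402 × 568 mm

402 × 568 mm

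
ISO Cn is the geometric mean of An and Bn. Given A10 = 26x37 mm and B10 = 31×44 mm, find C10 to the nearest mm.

Short side: √(26 · 31) = √806 ≈ 28.4 → 28 mm
Long side: √(37 · 44) = √1628 ≈ 40.3 → 40 mm

28 × 40 mm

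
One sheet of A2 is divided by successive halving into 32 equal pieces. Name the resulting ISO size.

32 = 2^5, so 5 halving steps.
A2 → A3 → … → A7 after 5 steps.

A7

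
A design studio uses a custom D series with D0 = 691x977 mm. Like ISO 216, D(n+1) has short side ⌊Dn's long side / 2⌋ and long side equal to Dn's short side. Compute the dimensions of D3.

D1: ⌊977/2⌋ × 691 = 488 × 691 mm
D2: ⌊691/2⌋ × 488 = 345 × 488 mm
D3: ⌊488/2⌋ × 345 = 244 × 345 mm

244 × 345 mm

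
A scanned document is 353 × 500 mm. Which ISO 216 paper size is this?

Aspect ratio 500/353 ≈ 1.416 — close to the ISO √2 ≈ 1.414.
In the B-series (B0 = 1000 × 1414 mm): B3 = 353 × 500 mm.

B3 (353 × 500 mm)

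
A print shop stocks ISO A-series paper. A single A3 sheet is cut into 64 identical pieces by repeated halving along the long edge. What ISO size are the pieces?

A9

64 = 2^6, so 6 halving steps.
A3 → A4 → … → A9 after 6 steps.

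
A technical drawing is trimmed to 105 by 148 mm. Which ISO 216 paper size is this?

A6 (105 × 148 mm)

Aspect ratio 148/105 ≈ 1.410 — close to the ISO √2 ≈ 1.414.
In the A-series (A0 area = 1 m²): A6 = 105 × 148 mm.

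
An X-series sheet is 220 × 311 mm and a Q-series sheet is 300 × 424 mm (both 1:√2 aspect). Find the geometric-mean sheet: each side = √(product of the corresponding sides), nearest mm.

257 × 363 mm

Short side: √(220 · 300) = √66000 ≈ 256.9 → 257 mm
Long side: √(311 · 424) = √131864 ≈ 363.1 → 363 mm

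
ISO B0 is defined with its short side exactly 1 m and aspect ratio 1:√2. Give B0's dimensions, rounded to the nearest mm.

1000 × 1414 mm

Short side = 1000 mm; long side = 1000√2 ≈ 1414.2 mm.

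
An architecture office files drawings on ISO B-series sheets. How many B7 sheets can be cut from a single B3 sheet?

16

Each ISO step halves the sheet: 1 × B3 → 2 × B4 → 4 × B5 → 8 × B6 → …
From B3 to B7 is 4 halving steps: 2^4 = 16.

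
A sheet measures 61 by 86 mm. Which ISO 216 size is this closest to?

Aspect ratio 86/61 ≈ 1.410 — close to the ISO √2 ≈ 1.414.
In the B-series (B0 = 1000 × 1414 mm): B8 = 62 × 88 mm.
Off by 3 mm total — nearest standard size.

B8 (62 × 88 mm)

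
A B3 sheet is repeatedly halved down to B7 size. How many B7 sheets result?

16

Each ISO step halves the sheet: 1 × B3 → 2 × B4 → 4 × B5 → 8 × B6 → …
From B3 to B7 is 4 halving steps: 2^4 = 16.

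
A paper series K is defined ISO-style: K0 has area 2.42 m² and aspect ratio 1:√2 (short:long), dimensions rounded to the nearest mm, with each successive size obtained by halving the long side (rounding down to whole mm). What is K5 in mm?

231 × 327 mm

Let K0's short side be w mm. w · w√2 = 2.42 m² = 2,420,000 mm², so w ≈ 1308.1 mm and w√2 ≈ 1850.0 mm → K0 = 1308 × 1850 mm.
K1: ⌊1850/2⌋ × 1308 = 925 × 1308 mm
K2: ⌊1308/2⌋ × 925 = 654 × 925 mm
K3: ⌊925/2⌋ × 654 = 462 × 654 mm
K4: ⌊654/2⌋ × 462 = 327 × 462 mm
K5: ⌊462/2⌋ × 327 = 231 × 327 mm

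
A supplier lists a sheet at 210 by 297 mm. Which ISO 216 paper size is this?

A4 (210 × 297 mm)

Aspect ratio 297/210 ≈ 1.414 — close to the ISO √2 ≈ 1.414.
In the A-series (A0 area = 1 m²): A4 = 210 × 297 mm.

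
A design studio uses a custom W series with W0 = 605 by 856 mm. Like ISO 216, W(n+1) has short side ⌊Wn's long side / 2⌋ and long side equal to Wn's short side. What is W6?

W1 = 428 × 605 mm (from W0 by 1 halving).
W2: ⌊605/2⌋ × 428 = 302 × 428 mm
W3: ⌊428/2⌋ × 302 = 214 × 302 mm
W4: ⌊302/2⌋ × 214 = 151 × 214 mm
W5: ⌊214/2⌋ × 151 = 107 × 151 mm
W6: ⌊151/2⌋ × 107 = 75 × 107 mm

75 × 107 mm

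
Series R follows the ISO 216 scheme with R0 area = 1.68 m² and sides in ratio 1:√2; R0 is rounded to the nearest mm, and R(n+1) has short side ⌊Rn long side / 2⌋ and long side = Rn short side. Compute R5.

Let R0's short side be w mm. w · w√2 = 1.68 m² = 1,680,000 mm², so w ≈ 1089.9 mm and w√2 ≈ 1541.4 mm → R0 = 1090 × 1541 mm.
R1: ⌊1541/2⌋ × 1090 = 770 × 1090 mm
R2: ⌊1090/2⌋ × 770 = 545 × 770 mm
R3: ⌊770/2⌋ × 545 = 385 × 545 mm
R4: ⌊545/2⌋ × 385 = 272 × 385 mm
R5: ⌊385/2⌋ × 272 = 192 × 272 mm

192 × 272 mm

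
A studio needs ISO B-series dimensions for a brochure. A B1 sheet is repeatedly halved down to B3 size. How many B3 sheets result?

B1 = 707 × 1000 mm; B3 = 353 × 500 mm.
Each halving step doubles the count; 2 steps from B1 to B3.
2^2 = 4.

4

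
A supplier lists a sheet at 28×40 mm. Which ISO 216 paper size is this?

C10 (28 × 40 mm)

Aspect ratio 40/28 ≈ 1.429 — close to the ISO √2 ≈ 1.414.
In the C-series (envelope sizes, between A and B): C10 = 28 × 40 mm.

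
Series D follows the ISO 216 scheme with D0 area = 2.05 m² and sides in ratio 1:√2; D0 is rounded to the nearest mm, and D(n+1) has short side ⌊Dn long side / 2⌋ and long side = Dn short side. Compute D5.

212 × 301 mm

Let D0's short side be w mm. w · w√2 = 2.05 m² = 2,050,000 mm², so w ≈ 1204.0 mm and w√2 ≈ 1702.7 mm → D0 = 1204 × 1703 mm.
D1: ⌊1703/2⌋ × 1204 = 851 × 1204 mm
D2: ⌊1204/2⌋ × 851 = 602 × 851 mm
D3: ⌊851/2⌋ × 602 = 425 × 602 mm
D4: ⌊602/2⌋ × 425 = 301 × 425 mm
D5: ⌊425/2⌋ × 301 = 212 × 301 mm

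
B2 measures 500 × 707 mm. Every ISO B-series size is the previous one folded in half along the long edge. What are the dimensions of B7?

88 × 125 mm

B3: ⌊707/2⌋ × 500 = 353 × 500 mm
B4: ⌊500/2⌋ × 353 = 250 × 353 mm
B5: ⌊353/2⌋ × 250 = 176 × 250 mm
B6: ⌊250/2⌋ × 176 = 125 × 176 mm
B7: ⌊176/2⌋ × 125 = 88 × 125 mm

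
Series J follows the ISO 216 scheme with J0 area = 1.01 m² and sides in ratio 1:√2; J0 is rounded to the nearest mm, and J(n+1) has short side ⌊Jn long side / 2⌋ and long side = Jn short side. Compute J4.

Let J0's short side be w mm. w · w√2 = 1.01 m² = 1,010,000 mm², so w ≈ 845.1 mm and w√2 ≈ 1195.1 mm → J0 = 845 × 1195 mm.
J1: ⌊1195/2⌋ × 845 = 597 × 845 mm
J2: ⌊845/2⌋ × 597 = 422 × 597 mm
J3: ⌊597/2⌋ × 422 = 298 × 422 mm
J4: ⌊422/2⌋ × 298 = 211 × 298 mm

211 × 298 mm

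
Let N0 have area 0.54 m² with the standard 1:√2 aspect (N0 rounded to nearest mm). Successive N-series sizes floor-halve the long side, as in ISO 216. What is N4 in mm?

Let N0's short side be w mm. w · w√2 = 0.54 m² = 540,000 mm², so w ≈ 617.9 mm and w√2 ≈ 873.9 mm → N0 = 618 × 874 mm.
N1: ⌊874/2⌋ × 618 = 437 × 618 mm
N2: ⌊618/2⌋ × 437 = 309 × 437 mm
N3: ⌊437/2⌋ × 309 = 218 × 309 mm
N4: ⌊309/2⌋ × 218 = 154 × 218 mm

154 × 218 mm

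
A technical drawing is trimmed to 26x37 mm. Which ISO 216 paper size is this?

A10 (26 × 37 mm)

Aspect ratio 37/26 ≈ 1.423 — close to the ISO √2 ≈ 1.414.
In the A-series (A0 area = 1 m²): A10 = 26 × 37 mm.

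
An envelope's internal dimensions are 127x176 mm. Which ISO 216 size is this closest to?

Aspect ratio 176/127 ≈ 1.386 (ISO target is √2 ≈ 1.414).
In the B-series (B0 = 1000 × 1414 mm): B6 = 125 × 176 mm.
Off by 2 mm total — nearest standard size.

B6 (125 × 176 mm)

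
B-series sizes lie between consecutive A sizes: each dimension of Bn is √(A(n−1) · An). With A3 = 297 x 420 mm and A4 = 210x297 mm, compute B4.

250 × 353 mm

Short side: √(297 · 210) = √62370 ≈ 249.7 → 250 mm
Long side: √(420 · 297) = √124740 ≈ 353.2 → 353 mm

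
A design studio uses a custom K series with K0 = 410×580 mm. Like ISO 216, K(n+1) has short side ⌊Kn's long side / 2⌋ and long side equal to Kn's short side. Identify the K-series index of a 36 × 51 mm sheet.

K7

K0: 410 × 580 mm
K1: 290 × 410 mm
K2: 205 × 290 mm
K3: 145 × 205 mm
K4: 102 × 145 mm
K5: 72 × 102 mm
K6: 51 × 72 mm
K7: 36 × 51 mm
K8: 25 × 36 mm
→ matches K7.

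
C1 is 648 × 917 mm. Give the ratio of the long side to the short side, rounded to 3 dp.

917 / 648 = 1.415
Matches √2 ≈ 1.414 — the ISO 216 defining ratio.

1.415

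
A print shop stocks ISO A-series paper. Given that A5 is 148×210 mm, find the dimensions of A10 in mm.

A6: ⌊210/2⌋ × 148 = 105 × 148 mm
A7: ⌊148/2⌋ × 105 = 74 × 105 mm
A8: ⌊105/2⌋ × 74 = 52 × 74 mm
A9: ⌊74/2⌋ × 52 = 37 × 52 mm
A10: ⌊52/2⌋ × 37 = 26 × 37 mm

26 × 37 mm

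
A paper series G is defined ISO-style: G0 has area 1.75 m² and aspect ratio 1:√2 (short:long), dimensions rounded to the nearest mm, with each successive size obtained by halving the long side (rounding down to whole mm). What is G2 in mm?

Let G0's short side be w mm. w · w√2 = 1.75 m² = 1,750,000 mm², so w ≈ 1112.4 mm and w√2 ≈ 1573.2 mm → G0 = 1112 × 1573 mm.
G1: ⌊1573/2⌋ × 1112 = 786 × 1112 mm
G2: ⌊1112/2⌋ × 786 = 556 × 786 mm

556 × 786 mm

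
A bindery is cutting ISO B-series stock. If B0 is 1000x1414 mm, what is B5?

176 × 250 mm

B1: ⌊1414/2⌋ × 1000 = 707 × 1000 mm
B2: ⌊1000/2⌋ × 707 = 500 × 707 mm
B3: ⌊707/2⌋ × 500 = 353 × 500 mm
B4: ⌊500/2⌋ × 353 = 250 × 353 mm
B5: ⌊353/2⌋ × 250 = 176 × 250 mm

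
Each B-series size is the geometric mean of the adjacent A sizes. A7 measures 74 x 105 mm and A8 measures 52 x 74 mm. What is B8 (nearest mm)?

Short side: √(74 · 52) = √3848 ≈ 62.0 → 62 mm
Long side: √(105 · 74) = √7770 ≈ 88.1 → 88 mm

62 × 88 mm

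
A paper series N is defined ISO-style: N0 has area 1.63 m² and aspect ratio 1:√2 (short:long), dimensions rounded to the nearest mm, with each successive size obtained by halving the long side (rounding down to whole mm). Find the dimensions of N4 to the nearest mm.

268 × 379 mm

Let N0's short side be w mm. w · w√2 = 1.63 m² = 1,630,000 mm², so w ≈ 1073.6 mm and w√2 ≈ 1518.3 mm → N0 = 1074 × 1518 mm.
N1: ⌊1518/2⌋ × 1074 = 759 × 1074 mm
N2: ⌊1074/2⌋ × 759 = 537 × 759 mm
N3: ⌊759/2⌋ × 537 = 379 × 537 mm
N4: ⌊537/2⌋ × 379 = 268 × 379 mm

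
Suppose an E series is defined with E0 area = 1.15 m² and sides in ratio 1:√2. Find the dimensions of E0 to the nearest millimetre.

Let the short side be w mm. Then w · w√2 = 1.15 m² = 1,150,000 mm².
w² = 1,150,000/√2, so w ≈ 901.8 mm; long side = w√2 ≈ 1275.3 mm.

902 × 1275 mm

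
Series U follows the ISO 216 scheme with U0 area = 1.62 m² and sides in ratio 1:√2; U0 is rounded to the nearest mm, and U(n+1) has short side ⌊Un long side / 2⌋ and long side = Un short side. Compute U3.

378 × 535 mm

Let U0's short side be w mm. w · w√2 = 1.62 m² = 1,620,000 mm², so w ≈ 1070.3 mm and w√2 ≈ 1513.6 mm → U0 = 1070 × 1514 mm.
U1: ⌊1514/2⌋ × 1070 = 757 × 1070 mm
U2: ⌊1070/2⌋ × 757 = 535 × 757 mm
U3: ⌊757/2⌋ × 535 = 378 × 535 mm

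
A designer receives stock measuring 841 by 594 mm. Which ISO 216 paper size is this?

A1 (594 × 841 mm)

Aspect ratio 841/594 ≈ 1.416 — close to the ISO √2 ≈ 1.414.
In the A-series (A0 area = 1 m²): A1 = 594 × 841 mm.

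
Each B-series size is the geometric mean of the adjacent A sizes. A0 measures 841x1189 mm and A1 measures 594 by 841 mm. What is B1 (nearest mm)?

707 × 1000 mm

Short side: √(841 · 594) = √499554 ≈ 706.8 → 707 mm
Long side: √(1189 · 841) = √999949 ≈ 1000.0 → 1000 mm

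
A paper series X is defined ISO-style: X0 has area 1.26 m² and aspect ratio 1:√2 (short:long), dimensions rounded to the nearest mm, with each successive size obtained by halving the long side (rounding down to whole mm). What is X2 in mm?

Let X0's short side be w mm. w · w√2 = 1.26 m² = 1,260,000 mm², so w ≈ 943.9 mm and w√2 ≈ 1334.9 mm → X0 = 944 × 1335 mm.
X1: ⌊1335/2⌋ × 944 = 667 × 944 mm
X2: ⌊944/2⌋ × 667 = 472 × 667 mm

472 × 667 mm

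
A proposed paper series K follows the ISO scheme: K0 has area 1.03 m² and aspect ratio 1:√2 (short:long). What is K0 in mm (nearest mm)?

853 × 1207 mm

Let the short side be w mm. Then w · w√2 = 1.03 m² = 1,030,000 mm².
w² = 1,030,000/√2, so w ≈ 853.4 mm; long side = w√2 ≈ 1206.9 mm.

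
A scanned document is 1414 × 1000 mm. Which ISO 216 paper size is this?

Aspect ratio 1414/1000 ≈ 1.414 — close to the ISO √2 ≈ 1.414.
In the B-series (B0 = 1000 × 1414 mm): B0 = 1000 × 1414 mm.

B0 (1000 × 1414 mm)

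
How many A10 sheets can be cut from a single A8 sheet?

Each ISO step halves the sheet: 1 × A8 → 2 × A9 → 4 × A10
From A8 to A10 is 2 halving steps: 2^2 = 4.

4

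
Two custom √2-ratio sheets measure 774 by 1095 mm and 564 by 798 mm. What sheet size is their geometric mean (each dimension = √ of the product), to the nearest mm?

661 × 935 mm

Short side: √(774 · 564) = √436536 ≈ 660.7 → 661 mm
Long side: √(1095 · 798) = √873810 ≈ 934.8 → 935 mm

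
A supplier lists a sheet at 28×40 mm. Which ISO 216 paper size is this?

C10 (28 × 40 mm)

Aspect ratio 40/28 ≈ 1.429 — close to the ISO √2 ≈ 1.414.
In the C-series (envelope sizes, between A and B): C10 = 28 × 40 mm.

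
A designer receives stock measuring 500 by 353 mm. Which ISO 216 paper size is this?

B3 (353 × 500 mm)

Aspect ratio 500/353 ≈ 1.416 — close to the ISO √2 ≈ 1.414.
In the B-series (B0 = 1000 × 1414 mm): B3 = 353 × 500 mm.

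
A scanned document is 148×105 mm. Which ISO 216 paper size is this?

Aspect ratio 148/105 ≈ 1.410 — close to the ISO √2 ≈ 1.414.
In the A-series (A0 area = 1 m²): A6 = 105 × 148 mm.

A6 (105 × 148 mm)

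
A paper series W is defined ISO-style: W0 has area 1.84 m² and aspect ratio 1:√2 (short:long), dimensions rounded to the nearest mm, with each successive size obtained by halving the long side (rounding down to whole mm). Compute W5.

201 × 285 mm

Let W0's short side be w mm. w · w√2 = 1.84 m² = 1,840,000 mm², so w ≈ 1140.6 mm and w√2 ≈ 1613.1 mm → W0 = 1141 × 1613 mm.
W1: ⌊1613/2⌋ × 1141 = 806 × 1141 mm
W2: ⌊1141/2⌋ × 806 = 570 × 806 mm
W3: ⌊806/2⌋ × 570 = 403 × 570 mm
W4: ⌊570/2⌋ × 403 = 285 × 403 mm
W5: ⌊403/2⌋ × 285 = 201 × 285 mm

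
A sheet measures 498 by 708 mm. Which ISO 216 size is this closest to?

B2 (500 × 707 mm)

Aspect ratio 708/498 ≈ 1.422 — close to the ISO √2 ≈ 1.414.
In the B-series (B0 = 1000 × 1414 mm): B2 = 500 × 707 mm.
Off by 3 mm total — nearest standard size.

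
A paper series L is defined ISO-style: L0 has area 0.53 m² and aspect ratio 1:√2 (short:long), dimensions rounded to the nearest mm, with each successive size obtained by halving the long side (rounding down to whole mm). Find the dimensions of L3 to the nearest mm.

216 × 306 mm

Let L0's short side be w mm. w · w√2 = 0.53 m² = 530,000 mm², so w ≈ 612.2 mm and w√2 ≈ 865.8 mm → L0 = 612 × 866 mm.
L1: ⌊866/2⌋ × 612 = 433 × 612 mm
L2: ⌊612/2⌋ × 433 = 306 × 433 mm
L3: ⌊433/2⌋ × 306 = 216 × 306 mm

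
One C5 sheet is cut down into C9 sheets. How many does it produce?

C5 = 162 × 229 mm; C9 = 40 × 57 mm.
Each halving step doubles the count; 4 steps from C5 to C9.
2^4 = 16.

16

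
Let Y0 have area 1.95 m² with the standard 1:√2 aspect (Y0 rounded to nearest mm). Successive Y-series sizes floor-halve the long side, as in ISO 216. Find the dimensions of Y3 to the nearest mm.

415 × 587 mm

Let Y0's short side be w mm. w · w√2 = 1.95 m² = 1,950,000 mm², so w ≈ 1174.2 mm and w√2 ≈ 1660.6 mm → Y0 = 1174 × 1661 mm.
Y1: ⌊1661/2⌋ × 1174 = 830 × 1174 mm
Y2: ⌊1174/2⌋ × 830 = 587 × 830 mm
Y3: ⌊830/2⌋ × 587 = 415 × 587 mm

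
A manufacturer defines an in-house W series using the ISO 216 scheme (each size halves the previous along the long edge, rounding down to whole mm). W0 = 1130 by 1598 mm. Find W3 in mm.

W1: ⌊1598/2⌋ × 1130 = 799 × 1130 mm
W2: ⌊1130/2⌋ × 799 = 565 × 799 mm
W3: ⌊799/2⌋ × 565 = 399 × 565 mm

399 × 565 mm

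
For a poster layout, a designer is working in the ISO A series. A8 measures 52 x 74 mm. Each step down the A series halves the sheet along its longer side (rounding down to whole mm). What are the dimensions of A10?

26 × 37 mm

A9: ⌊74/2⌋ × 52 = 37 × 52 mm
A10: ⌊52/2⌋ × 37 = 26 × 37 mm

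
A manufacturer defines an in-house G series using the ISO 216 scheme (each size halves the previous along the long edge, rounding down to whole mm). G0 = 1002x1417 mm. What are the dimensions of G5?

177 × 250 mm

G1: ⌊1417/2⌋ × 1002 = 708 × 1002 mm
G2: ⌊1002/2⌋ × 708 = 501 × 708 mm
G3: ⌊708/2⌋ × 501 = 354 × 501 mm
G4: ⌊501/2⌋ × 354 = 250 × 354 mm
G5: ⌊354/2⌋ × 250 = 177 × 250 mm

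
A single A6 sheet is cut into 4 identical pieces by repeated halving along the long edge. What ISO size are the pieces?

A8

4 = 2^2, so 2 halving steps.
A6 → A7 → … → A8 after 2 steps.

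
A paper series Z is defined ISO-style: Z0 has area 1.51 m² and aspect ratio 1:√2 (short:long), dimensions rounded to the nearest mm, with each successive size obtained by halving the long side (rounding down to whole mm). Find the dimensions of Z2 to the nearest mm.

Let Z0's short side be w mm. w · w√2 = 1.51 m² = 1,510,000 mm², so w ≈ 1033.3 mm and w√2 ≈ 1461.3 mm → Z0 = 1033 × 1461 mm.
Z1: ⌊1461/2⌋ × 1033 = 730 × 1033 mm
Z2: ⌊1033/2⌋ × 730 = 516 × 730 mm

516 × 730 mm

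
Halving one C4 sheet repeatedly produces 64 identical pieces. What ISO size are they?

64 = 2^6, so 6 halving steps.
C4 → C5 → … → C10 after 6 steps.

C10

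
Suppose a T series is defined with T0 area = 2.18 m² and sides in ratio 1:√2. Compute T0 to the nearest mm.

1242 × 1756 mm

Let the short side be w mm. Then w · w√2 = 2.18 m² = 2,180,000 mm².
w² = 2,180,000/√2, so w ≈ 1241.6 mm; long side = w√2 ≈ 1755.8 mm.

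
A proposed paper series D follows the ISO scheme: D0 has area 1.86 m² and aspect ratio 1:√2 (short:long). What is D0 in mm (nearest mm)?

1147 × 1622 mm

Let the short side be w mm. Then w · w√2 = 1.86 m² = 1,860,000 mm².
w² = 1,860,000/√2, so w ≈ 1146.8 mm; long side = w√2 ≈ 1621.9 mm.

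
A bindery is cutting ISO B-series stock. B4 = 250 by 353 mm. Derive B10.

31 × 44 mm

B5: ⌊353/2⌋ × 250 = 176 × 250 mm
B6: ⌊250/2⌋ × 176 = 125 × 176 mm
B7: ⌊176/2⌋ × 125 = 88 × 125 mm
B8: ⌊125/2⌋ × 88 = 62 × 88 mm
B9: ⌊88/2⌋ × 62 = 44 × 62 mm
B10: ⌊62/2⌋ × 44 = 31 × 44 mm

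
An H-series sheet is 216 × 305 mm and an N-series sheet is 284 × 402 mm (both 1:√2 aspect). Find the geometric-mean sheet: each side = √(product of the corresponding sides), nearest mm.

248 × 350 mm

Short side: √(216 · 284) = √61344 ≈ 247.7 → 248 mm
Long side: √(305 · 402) = √122610 ≈ 350.2 → 350 mm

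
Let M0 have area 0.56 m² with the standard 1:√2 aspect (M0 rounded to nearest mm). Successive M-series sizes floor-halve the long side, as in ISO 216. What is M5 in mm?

111 × 157 mm

Let M0's short side be w mm. w · w√2 = 0.56 m² = 560,000 mm², so w ≈ 629.3 mm and w√2 ≈ 889.9 mm → M0 = 629 × 890 mm.
M1: ⌊890/2⌋ × 629 = 445 × 629 mm
M2: ⌊629/2⌋ × 445 = 314 × 445 mm
M3: ⌊445/2⌋ × 314 = 222 × 314 mm
M4: ⌊314/2⌋ × 222 = 157 × 222 mm
M5: ⌊222/2⌋ × 157 = 111 × 157 mm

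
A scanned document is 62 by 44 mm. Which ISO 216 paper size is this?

Aspect ratio 62/44 ≈ 1.409 — close to the ISO √2 ≈ 1.414.
In the B-series (B0 = 1000 × 1414 mm): B9 = 44 × 62 mm.

B9 (44 × 62 mm)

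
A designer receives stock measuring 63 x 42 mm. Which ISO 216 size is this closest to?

Aspect ratio 63/42 ≈ 1.500 (ISO target is √2 ≈ 1.414).
In the B-series (B0 = 1000 × 1414 mm): B9 = 44 × 62 mm.
Off by 3 mm total — nearest standard size.

B9 (44 × 62 mm)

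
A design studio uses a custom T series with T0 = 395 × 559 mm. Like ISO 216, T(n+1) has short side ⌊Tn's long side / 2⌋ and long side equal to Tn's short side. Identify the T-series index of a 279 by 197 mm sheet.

T2

T0: 395 × 559 mm
T1: 279 × 395 mm
T2: 197 × 279 mm
T3: 139 × 197 mm
→ matches T2.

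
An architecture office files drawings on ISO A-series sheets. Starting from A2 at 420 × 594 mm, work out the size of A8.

52 × 74 mm

A3: ⌊594/2⌋ × 420 = 297 × 420 mm
A4: ⌊420/2⌋ × 297 = 210 × 297 mm
A5: ⌊297/2⌋ × 210 = 148 × 210 mm
A6: ⌊210/2⌋ × 148 = 105 × 148 mm
A7: ⌊148/2⌋ × 105 = 74 × 105 mm
A8: ⌊105/2⌋ × 74 = 52 × 74 mm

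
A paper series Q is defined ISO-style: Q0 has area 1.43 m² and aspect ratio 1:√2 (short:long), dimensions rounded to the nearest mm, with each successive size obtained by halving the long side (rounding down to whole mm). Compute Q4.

251 × 355 mm

Let Q0's short side be w mm. w · w√2 = 1.43 m² = 1,430,000 mm², so w ≈ 1005.6 mm and w√2 ≈ 1422.1 mm → Q0 = 1006 × 1422 mm.
Q1: ⌊1422/2⌋ × 1006 = 711 × 1006 mm
Q2: ⌊1006/2⌋ × 711 = 503 × 711 mm
Q3: ⌊711/2⌋ × 503 = 355 × 503 mm
Q4: ⌊503/2⌋ × 355 = 251 × 355 mm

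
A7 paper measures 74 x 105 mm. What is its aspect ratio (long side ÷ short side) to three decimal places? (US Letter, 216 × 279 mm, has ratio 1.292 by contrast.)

1.419

105 / 74 = 1.419
ISO 216 targets √2 ≈ 1.414; the +0.005 deviation is from mm rounding.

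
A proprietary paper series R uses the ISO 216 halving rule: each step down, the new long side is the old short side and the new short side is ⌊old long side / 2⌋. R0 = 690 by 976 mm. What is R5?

122 × 172 mm

R1: ⌊976/2⌋ × 690 = 488 × 690 mm
R2: ⌊690/2⌋ × 488 = 345 × 488 mm
R3: ⌊488/2⌋ × 345 = 244 × 345 mm
R4: ⌊345/2⌋ × 244 = 172 × 244 mm
R5: ⌊244/2⌋ × 172 = 122 × 172 mm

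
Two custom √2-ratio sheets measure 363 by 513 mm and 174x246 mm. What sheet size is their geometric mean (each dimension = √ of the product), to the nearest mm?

251 × 355 mm

Short side: √(363 · 174) = √63162 ≈ 251.3 → 251 mm
Long side: √(513 · 246) = √126198 ≈ 355.2 → 355 mm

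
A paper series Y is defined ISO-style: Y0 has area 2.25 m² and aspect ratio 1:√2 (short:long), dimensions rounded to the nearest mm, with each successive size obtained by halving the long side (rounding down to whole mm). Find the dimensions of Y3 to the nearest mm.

Let Y0's short side be w mm. w · w√2 = 2.25 m² = 2,250,000 mm², so w ≈ 1261.3 mm and w√2 ≈ 1783.8 mm → Y0 = 1261 × 1784 mm.
Y1: ⌊1784/2⌋ × 1261 = 892 × 1261 mm
Y2: ⌊1261/2⌋ × 892 = 630 × 892 mm
Y3: ⌊892/2⌋ × 630 = 446 × 630 mm

446 × 630 mm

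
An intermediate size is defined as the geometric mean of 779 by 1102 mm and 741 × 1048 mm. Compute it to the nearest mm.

760 × 1075 mm

Short side: √(779 · 741) = √577239 ≈ 759.8 → 760 mm
Long side: √(1102 · 1048) = √1154896 ≈ 1074.7 → 1075 mm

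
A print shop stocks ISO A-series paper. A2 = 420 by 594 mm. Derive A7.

A3: ⌊594/2⌋ × 420 = 297 × 420 mm
A4: ⌊420/2⌋ × 297 = 210 × 297 mm
A5: ⌊297/2⌋ × 210 = 148 × 210 mm
A6: ⌊210/2⌋ × 148 = 105 × 148 mm
A7: ⌊148/2⌋ × 105 = 74 × 105 mm

74 × 105 mm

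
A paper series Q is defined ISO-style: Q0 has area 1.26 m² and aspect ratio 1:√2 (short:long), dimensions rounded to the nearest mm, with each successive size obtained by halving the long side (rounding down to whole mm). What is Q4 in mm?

Let Q0's short side be w mm. w · w√2 = 1.26 m² = 1,260,000 mm², so w ≈ 943.9 mm and w√2 ≈ 1334.9 mm → Q0 = 944 × 1335 mm.
Q1: ⌊1335/2⌋ × 944 = 667 × 944 mm
Q2: ⌊944/2⌋ × 667 = 472 × 667 mm
Q3: ⌊667/2⌋ × 472 = 333 × 472 mm
Q4: ⌊472/2⌋ × 333 = 236 × 333 mm

236 × 333 mm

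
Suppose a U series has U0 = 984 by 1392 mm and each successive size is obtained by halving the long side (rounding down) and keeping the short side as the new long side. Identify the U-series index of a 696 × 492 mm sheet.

U2

U0: 984 × 1392 mm
U1: 696 × 984 mm
U2: 492 × 696 mm
U3: 348 × 492 mm
→ matches U2.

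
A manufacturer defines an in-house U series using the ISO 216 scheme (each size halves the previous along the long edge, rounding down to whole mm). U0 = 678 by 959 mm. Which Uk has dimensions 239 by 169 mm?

U4

U0: 678 × 959 mm
U1: 479 × 678 mm
U2: 339 × 479 mm
U3: 239 × 339 mm
U4: 169 × 239 mm
U5: 119 × 169 mm
→ matches U4.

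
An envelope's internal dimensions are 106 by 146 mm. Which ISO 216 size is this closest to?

Aspect ratio 146/106 ≈ 1.377 (ISO target is √2 ≈ 1.414).
In the A-series (A0 area = 1 m²): A6 = 105 × 148 mm.
Off by 3 mm total — nearest standard size.

A6 (105 × 148 mm)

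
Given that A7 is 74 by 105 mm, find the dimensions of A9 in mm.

A8: ⌊105/2⌋ × 74 = 52 × 74 mm
A9: ⌊74/2⌋ × 52 = 37 × 52 mm

37 × 52 mm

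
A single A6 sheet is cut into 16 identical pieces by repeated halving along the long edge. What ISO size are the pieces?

16 = 2^4, so 4 halving steps.
A6 → A7 → … → A10 after 4 steps.

A10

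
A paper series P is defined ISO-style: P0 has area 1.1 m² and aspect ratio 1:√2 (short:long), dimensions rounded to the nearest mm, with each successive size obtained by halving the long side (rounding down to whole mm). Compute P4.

Let P0's short side be w mm. w · w√2 = 1.1 m² = 1,100,000 mm², so w ≈ 881.9 mm and w√2 ≈ 1247.3 mm → P0 = 882 × 1247 mm.
P1: ⌊1247/2⌋ × 882 = 623 × 882 mm
P2: ⌊882/2⌋ × 623 = 441 × 623 mm
P3: ⌊623/2⌋ × 441 = 311 × 441 mm
P4: ⌊441/2⌋ × 311 = 220 × 311 mm

220 × 311 mm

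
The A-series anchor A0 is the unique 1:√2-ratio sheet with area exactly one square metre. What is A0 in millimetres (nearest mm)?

841 × 1189 mm

Let the short side be w mm. Then the long side is w√2 and w · w√2 = 10⁶ mm².
w² = 10⁶/√2, so w = 1000 / 2^(1/4) ≈ 840.9 mm; long side = 1000 · 2^(1/4) ≈ 1189.2 mm.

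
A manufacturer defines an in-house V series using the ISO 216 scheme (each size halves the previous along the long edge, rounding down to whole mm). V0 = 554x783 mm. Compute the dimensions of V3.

195 × 277 mm

V1 = 391 × 554 mm (from V0 by 1 halving).
V2: ⌊554/2⌋ × 391 = 277 × 391 mm
V3: ⌊391/2⌋ × 277 = 195 × 277 mm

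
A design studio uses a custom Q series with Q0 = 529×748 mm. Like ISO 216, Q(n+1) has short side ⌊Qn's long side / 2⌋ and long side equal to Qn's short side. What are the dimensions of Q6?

Q1 = 374 × 529 mm (from Q0 by 1 halving).
Q2: ⌊529/2⌋ × 374 = 264 × 374 mm
Q3: ⌊374/2⌋ × 264 = 187 × 264 mm
Q4: ⌊264/2⌋ × 187 = 132 × 187 mm
Q5: ⌊187/2⌋ × 132 = 93 × 132 mm
Q6: ⌊132/2⌋ × 93 = 66 × 93 mm

66 × 93 mm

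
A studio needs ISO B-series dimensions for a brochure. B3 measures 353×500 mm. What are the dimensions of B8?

B4: ⌊500/2⌋ × 353 = 250 × 353 mm
B5: ⌊353/2⌋ × 250 = 176 × 250 mm
B6: ⌊250/2⌋ × 176 = 125 × 176 mm
B7: ⌊176/2⌋ × 125 = 88 × 125 mm
B8: ⌊125/2⌋ × 88 = 62 × 88 mm

62 × 88 mm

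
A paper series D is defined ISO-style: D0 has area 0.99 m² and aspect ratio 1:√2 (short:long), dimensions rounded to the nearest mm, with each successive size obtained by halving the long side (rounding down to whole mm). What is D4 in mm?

209 × 295 mm

Let D0's short side be w mm. w · w√2 = 0.99 m² = 990,000 mm², so w ≈ 836.7 mm and w√2 ≈ 1183.2 mm → D0 = 837 × 1183 mm.
D1: ⌊1183/2⌋ × 837 = 591 × 837 mm
D2: ⌊837/2⌋ × 591 = 418 × 591 mm
D3: ⌊591/2⌋ × 418 = 295 × 418 mm
D4: ⌊418/2⌋ × 295 = 209 × 295 mm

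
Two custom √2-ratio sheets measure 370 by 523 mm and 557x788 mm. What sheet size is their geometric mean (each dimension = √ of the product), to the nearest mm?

454 × 642 mm

Short side: √(370 · 557) = √206090 ≈ 454.0 → 454 mm
Long side: √(523 · 788) = √412124 ≈ 642.0 → 642 mm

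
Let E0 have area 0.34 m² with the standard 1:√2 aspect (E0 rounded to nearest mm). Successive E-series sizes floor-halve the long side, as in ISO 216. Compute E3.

173 × 245 mm

Let E0's short side be w mm. w · w√2 = 0.34 m² = 340,000 mm², so w ≈ 490.3 mm and w√2 ≈ 693.4 mm → E0 = 490 × 693 mm.
E1: ⌊693/2⌋ × 490 = 346 × 490 mm
E2: ⌊490/2⌋ × 346 = 245 × 346 mm
E3: ⌊346/2⌋ × 245 = 173 × 245 mm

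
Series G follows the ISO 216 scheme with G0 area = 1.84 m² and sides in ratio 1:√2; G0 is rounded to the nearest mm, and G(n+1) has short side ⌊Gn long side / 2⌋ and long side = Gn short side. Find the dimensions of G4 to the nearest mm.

Let G0's short side be w mm. w · w√2 = 1.84 m² = 1,840,000 mm², so w ≈ 1140.6 mm and w√2 ≈ 1613.1 mm → G0 = 1141 × 1613 mm.
G1: ⌊1613/2⌋ × 1141 = 806 × 1141 mm
G2: ⌊1141/2⌋ × 806 = 570 × 806 mm
G3: ⌊806/2⌋ × 570 = 403 × 570 mm
G4: ⌊570/2⌋ × 403 = 285 × 403 mm

285 × 403 mm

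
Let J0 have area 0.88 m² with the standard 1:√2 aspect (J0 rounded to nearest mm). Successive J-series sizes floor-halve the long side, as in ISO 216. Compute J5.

Let J0's short side be w mm. w · w√2 = 0.88 m² = 880,000 mm², so w ≈ 788.8 mm and w√2 ≈ 1115.6 mm → J0 = 789 × 1116 mm.
J1: ⌊1116/2⌋ × 789 = 558 × 789 mm
J2: ⌊789/2⌋ × 558 = 394 × 558 mm
J3: ⌊558/2⌋ × 394 = 279 × 394 mm
J4: ⌊394/2⌋ × 279 = 197 × 279 mm
J5: ⌊279/2⌋ × 197 = 139 × 197 mm

139 × 197 mm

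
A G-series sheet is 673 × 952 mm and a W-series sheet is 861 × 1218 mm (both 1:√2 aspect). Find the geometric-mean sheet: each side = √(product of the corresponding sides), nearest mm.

761 × 1077 mm

Short side: √(673 · 861) = √579453 ≈ 761.2 → 761 mm
Long side: √(952 · 1218) = √1159536 ≈ 1076.8 → 1077 mm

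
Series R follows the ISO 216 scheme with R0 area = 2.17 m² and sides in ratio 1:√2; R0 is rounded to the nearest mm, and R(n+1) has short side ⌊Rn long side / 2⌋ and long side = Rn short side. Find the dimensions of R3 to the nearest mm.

438 × 619 mm

Let R0's short side be w mm. w · w√2 = 2.17 m² = 2,170,000 mm², so w ≈ 1238.7 mm and w√2 ≈ 1751.8 mm → R0 = 1239 × 1752 mm.
R1: ⌊1752/2⌋ × 1239 = 876 × 1239 mm
R2: ⌊1239/2⌋ × 876 = 619 × 876 mm
R3: ⌊876/2⌋ × 619 = 438 × 619 mm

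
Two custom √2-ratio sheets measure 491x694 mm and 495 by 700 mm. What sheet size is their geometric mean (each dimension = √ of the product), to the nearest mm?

493 × 697 mm

Short side: √(491 · 495) = √243045 ≈ 493.0 → 493 mm
Long side: √(694 · 700) = √485800 ≈ 697.0 → 697 mm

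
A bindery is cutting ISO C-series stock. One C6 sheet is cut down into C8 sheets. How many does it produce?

C6 = 114 × 162 mm; C8 = 57 × 81 mm.
Each halving step doubles the count; 2 steps from C6 to C8.
2^2 = 4.

4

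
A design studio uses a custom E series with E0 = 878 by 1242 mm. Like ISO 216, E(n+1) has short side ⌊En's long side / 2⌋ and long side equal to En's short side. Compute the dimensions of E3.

E1: ⌊1242/2⌋ × 878 = 621 × 878 mm
E2: ⌊878/2⌋ × 621 = 439 × 621 mm
E3: ⌊621/2⌋ × 439 = 310 × 439 mm

310 × 439 mm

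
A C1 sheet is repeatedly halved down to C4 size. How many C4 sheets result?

Each ISO step halves the sheet: 1 × C1 → 2 × C2 → 4 × C3 → 8 × C4
From C1 to C4 is 3 halving steps: 2^3 = 8.

8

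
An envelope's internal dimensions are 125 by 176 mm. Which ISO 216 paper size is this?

Aspect ratio 176/125 ≈ 1.408 — close to the ISO √2 ≈ 1.414.
In the B-series (B0 = 1000 × 1414 mm): B6 = 125 × 176 mm.

B6 (125 × 176 mm)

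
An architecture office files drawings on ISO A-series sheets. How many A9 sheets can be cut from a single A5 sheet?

A5 = 148 × 210 mm; A9 = 37 × 52 mm.
Each halving step doubles the count; 4 steps from A5 to A9.
2^4 = 16.

16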